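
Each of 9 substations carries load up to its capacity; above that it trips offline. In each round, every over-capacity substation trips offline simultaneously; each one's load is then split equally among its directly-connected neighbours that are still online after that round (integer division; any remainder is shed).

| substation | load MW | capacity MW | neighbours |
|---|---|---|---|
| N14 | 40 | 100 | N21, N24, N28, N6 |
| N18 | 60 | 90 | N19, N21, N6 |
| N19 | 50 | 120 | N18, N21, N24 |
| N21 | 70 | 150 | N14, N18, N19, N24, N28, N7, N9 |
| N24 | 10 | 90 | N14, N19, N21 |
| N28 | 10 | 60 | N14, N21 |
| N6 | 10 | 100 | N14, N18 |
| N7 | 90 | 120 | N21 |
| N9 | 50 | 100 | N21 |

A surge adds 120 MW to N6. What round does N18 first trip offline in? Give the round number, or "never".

2

Round 1 — N6 at 130 > 100. N6 trips offline.
  N6 sheds 130 MW to N14, N18: 65 each.
    N14: 40+65 = 105 > 100
    N18: 60+65 = 125 > 90
Round 2 — N14, N18 trip offline.
  N14 sheds 105 MW to N21, N24, N28: 35 each.
    N21: 70+35 = 105 ≤ 150
    N24: 10+35 = 45 ≤ 90
    N28: 10+35 = 45 ≤ 60
  N18 sheds 125 MW to N19, N21: 62 each (1 lost).
    N19: 50+62 = 112 ≤ 120
    N21: 105+62 = 167 > 150
Round 3 — N21 trips offline.
  N21 sheds 167 MW to N19, N24, N28, N7, N9: 33 each (2 lost).
    N19: 112+33 = 145 > 120
    N24: 45+33 = 78 ≤ 90
    N28: 45+33 = 78 > 60
    N7: 90+33 = 123 > 120
    N9: 50+33 = 83 ≤ 100
Round 4 — N19, N28, N7 trip offline.
  N19 sheds 145 MW to N24: 145 each.
    N24: 78+145 = 223 > 90
  N28 sheds 78 MW: no online neighbours, lost.
  N7 sheds 123 MW: no online neighbours, lost.
Round 5 — N24 trips offline.
  N24 sheds 223 MW: no online neighbours, lost.
No further trips.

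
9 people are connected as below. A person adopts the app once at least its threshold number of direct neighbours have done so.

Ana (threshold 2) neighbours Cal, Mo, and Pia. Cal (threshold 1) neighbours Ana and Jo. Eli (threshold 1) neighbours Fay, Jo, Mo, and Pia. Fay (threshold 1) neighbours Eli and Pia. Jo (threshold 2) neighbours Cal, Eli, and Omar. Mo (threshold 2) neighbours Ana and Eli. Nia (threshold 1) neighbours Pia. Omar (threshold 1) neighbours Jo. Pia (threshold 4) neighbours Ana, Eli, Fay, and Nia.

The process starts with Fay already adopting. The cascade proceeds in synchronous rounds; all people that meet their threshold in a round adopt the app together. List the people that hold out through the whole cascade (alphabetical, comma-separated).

Round 1 — Fay adopts the app (initial).
Round 2 — checking thresholds:
  Eli: 1 of 4 neighbours ≥ 1, adopts the app.
  Pia: 1 of 4 neighbours < 4, below threshold.
Round 3 — no new adoptions; cascade stops.

Ana, Cal, Jo, Mo, Nia, Omar, Pia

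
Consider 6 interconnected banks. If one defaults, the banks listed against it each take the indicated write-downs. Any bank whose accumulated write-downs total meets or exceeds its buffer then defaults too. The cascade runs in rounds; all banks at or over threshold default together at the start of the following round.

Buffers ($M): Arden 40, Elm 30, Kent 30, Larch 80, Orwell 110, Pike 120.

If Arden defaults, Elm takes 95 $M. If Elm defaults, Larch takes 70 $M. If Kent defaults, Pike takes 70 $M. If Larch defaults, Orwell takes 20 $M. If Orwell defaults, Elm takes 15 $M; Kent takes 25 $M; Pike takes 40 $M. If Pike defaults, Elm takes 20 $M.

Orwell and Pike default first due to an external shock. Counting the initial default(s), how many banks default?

Round 1 — Orwell, Pike default (initial).
  Elm: +15+20 → 35 ≥ 30
  Kent: +25 → 25 < 30
Round 2 — Elm defaults.
  Larch: +70 → 70 < 80
No further defaults.

3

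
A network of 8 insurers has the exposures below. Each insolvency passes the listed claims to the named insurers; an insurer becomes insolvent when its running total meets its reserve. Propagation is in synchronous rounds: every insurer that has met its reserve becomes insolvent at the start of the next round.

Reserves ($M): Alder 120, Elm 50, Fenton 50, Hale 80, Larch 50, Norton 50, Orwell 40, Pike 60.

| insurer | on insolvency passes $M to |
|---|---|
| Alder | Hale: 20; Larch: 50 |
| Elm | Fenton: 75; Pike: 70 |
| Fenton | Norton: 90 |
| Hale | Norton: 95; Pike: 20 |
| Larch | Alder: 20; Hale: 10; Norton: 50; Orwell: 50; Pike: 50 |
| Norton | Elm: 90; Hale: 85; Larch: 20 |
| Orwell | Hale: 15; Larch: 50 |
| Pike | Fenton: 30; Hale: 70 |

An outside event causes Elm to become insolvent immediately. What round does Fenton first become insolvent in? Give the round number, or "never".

Round 1 — Elm becomes insolvent (initial).
  Fenton: +75 → 75 ≥ 50
  Pike: +70 → 70 ≥ 60
Round 2 — Fenton, Pike become insolvent.
  Hale: +70 → 70 < 80
  Norton: +90 → 90 ≥ 50
Round 3 — Norton becomes insolvent.
  Hale: +85 → 155 ≥ 80
  Larch: +20 → 20 < 50
Round 4 — Hale becomes insolvent.
No further insolvencies.

2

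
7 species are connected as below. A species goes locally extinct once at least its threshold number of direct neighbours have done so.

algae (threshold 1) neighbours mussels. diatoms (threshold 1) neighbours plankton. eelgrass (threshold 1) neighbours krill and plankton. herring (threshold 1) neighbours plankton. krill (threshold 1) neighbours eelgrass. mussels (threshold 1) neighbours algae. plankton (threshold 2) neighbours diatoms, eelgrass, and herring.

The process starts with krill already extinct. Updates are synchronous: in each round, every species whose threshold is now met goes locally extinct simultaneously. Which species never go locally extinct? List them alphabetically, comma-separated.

algae, diatoms, herring, mussels, plankton

Round 1 — krill goes locally extinct (initial).
Round 2 — checking thresholds:
  eelgrass: 1 of 2 neighbours ≥ 1, goes locally extinct.
Round 3 — no new extinctions; cascade stops.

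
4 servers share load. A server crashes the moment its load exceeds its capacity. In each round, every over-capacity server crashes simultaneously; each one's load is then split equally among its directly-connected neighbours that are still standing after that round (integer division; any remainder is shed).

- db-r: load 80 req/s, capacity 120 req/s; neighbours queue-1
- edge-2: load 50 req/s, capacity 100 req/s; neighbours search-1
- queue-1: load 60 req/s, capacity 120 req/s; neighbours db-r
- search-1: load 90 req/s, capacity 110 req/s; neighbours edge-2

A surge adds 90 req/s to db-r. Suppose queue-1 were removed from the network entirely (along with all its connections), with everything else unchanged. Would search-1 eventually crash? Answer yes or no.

no

With queue-1 removed:
Round 1 — db-r at 170 > 120. db-r crashes.
  db-r sheds 170 req/s: no online neighbours, lost.
No further crashes.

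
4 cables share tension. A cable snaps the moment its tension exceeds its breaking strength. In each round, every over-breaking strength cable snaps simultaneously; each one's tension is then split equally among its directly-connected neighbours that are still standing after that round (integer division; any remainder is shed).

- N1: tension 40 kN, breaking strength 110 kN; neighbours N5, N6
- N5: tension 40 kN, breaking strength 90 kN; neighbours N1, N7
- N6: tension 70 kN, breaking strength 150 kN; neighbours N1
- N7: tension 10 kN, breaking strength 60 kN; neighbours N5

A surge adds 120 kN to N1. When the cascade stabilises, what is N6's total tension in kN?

150

Round 1 — N1 at 160 > 110. N1 snaps.
  N1 sheds 160 kN to N5, N6: 80 each.
    N5: 40+80 = 120 > 90
    N6: 70+80 = 150 ≤ 150
Round 2 — N5 snaps.
  N5 sheds 120 kN to N7: 120 each.
    N7: 10+120 = 130 > 60
Round 3 — N7 snaps.
  N7 sheds 130 kN: no online neighbours, lost.
No further breaks.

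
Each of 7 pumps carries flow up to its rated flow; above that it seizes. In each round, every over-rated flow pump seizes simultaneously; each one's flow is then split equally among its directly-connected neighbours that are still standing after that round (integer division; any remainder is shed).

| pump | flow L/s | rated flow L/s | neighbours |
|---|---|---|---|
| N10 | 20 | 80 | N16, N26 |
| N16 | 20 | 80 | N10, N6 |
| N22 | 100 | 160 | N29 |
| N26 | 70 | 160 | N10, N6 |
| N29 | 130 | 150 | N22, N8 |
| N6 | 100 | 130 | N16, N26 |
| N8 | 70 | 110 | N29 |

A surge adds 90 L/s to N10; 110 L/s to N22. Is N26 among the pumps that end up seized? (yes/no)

no

Round 1 — N10 at 110 > 80; N22 at 210 > 160. N10, N22 seize.
  N10 sheds 110 L/s to N16, N26: 55 each.
    N16: 20+55 = 75 ≤ 80
    N26: 70+55 = 125 ≤ 160
  N22 sheds 210 L/s to N29: 210 each.
    N29: 130+210 = 340 > 150
Round 2 — N29 seizes.
  N29 sheds 340 L/s to N8: 340 each.
    N8: 70+340 = 410 > 110
Round 3 — N8 seizes.
  N8 sheds 410 L/s: no online neighbours, lost.
No further seizures.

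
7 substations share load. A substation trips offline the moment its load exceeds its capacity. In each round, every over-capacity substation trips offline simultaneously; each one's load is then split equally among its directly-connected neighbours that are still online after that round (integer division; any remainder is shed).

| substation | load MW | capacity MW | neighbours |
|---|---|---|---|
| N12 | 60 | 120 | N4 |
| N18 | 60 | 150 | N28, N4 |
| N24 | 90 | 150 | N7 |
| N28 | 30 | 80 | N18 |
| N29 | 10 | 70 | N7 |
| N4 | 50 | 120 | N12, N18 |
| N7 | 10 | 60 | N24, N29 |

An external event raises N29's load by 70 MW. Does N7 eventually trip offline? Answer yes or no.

Round 1 — N29 at 80 > 70. N29 trips offline.
  N29 sheds 80 MW to N7: 80 each.
    N7: 10+80 = 90 > 60
Round 2 — N7 trips offline.
  N7 sheds 90 MW to N24: 90 each.
    N24: 90+90 = 180 > 150
Round 3 — N24 trips offline.
  N24 sheds 180 MW: no online neighbours, lost.
No further trips.

yes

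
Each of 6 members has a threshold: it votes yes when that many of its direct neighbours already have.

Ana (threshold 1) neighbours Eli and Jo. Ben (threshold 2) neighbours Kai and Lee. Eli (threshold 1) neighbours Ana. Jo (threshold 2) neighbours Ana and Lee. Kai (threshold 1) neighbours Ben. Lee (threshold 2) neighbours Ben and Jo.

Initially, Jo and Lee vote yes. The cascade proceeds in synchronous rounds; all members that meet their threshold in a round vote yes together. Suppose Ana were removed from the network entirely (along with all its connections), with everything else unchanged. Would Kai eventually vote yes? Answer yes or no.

no

With Ana removed:
Round 1 — Jo, Lee vote yes (initial).
Round 2 — no new yes votes; cascade stops.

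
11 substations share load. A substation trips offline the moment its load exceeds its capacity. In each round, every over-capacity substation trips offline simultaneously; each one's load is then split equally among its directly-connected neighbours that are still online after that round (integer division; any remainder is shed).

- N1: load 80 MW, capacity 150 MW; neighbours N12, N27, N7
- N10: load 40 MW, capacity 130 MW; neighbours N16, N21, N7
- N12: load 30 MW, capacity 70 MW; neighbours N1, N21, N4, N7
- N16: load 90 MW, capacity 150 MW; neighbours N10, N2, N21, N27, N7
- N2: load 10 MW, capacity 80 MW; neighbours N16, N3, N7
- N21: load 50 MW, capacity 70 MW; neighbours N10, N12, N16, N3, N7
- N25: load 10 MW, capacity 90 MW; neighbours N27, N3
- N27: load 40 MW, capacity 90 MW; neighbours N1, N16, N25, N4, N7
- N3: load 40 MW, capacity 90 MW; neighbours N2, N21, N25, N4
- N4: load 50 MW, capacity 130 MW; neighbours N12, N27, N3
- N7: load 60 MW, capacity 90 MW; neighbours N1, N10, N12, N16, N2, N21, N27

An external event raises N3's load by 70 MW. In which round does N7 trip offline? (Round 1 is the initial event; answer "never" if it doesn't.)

never

Round 1 — N3 at 110 > 90. N3 trips offline.
  N3 sheds 110 MW to N2, N21, N25, N4: 27 each (2 lost).
    N2: 10+27 = 37 ≤ 80
    N21: 50+27 = 77 > 70
    N25: 10+27 = 37 ≤ 90
    N4: 50+27 = 77 ≤ 130
Round 2 — N21 trips offline.
  N21 sheds 77 MW to N10, N12, N16, N7: 19 each (1 lost).
    N10: 40+19 = 59 ≤ 130
    N12: 30+19 = 49 ≤ 70
    N16: 90+19 = 109 ≤ 150
    N7: 60+19 = 79 ≤ 90
No further trips.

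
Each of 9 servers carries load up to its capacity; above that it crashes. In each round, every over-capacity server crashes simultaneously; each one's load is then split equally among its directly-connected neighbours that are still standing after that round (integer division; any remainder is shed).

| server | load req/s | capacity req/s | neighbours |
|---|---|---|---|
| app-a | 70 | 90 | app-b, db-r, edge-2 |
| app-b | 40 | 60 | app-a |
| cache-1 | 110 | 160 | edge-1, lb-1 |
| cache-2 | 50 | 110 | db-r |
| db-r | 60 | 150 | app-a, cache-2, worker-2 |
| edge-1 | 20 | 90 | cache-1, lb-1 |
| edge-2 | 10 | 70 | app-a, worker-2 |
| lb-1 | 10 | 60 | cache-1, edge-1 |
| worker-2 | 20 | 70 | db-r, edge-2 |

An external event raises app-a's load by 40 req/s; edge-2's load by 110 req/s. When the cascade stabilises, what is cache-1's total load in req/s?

Round 1 — app-a at 110 > 90; edge-2 at 120 > 70. app-a, edge-2 crash.
  app-a sheds 110 req/s to app-b, db-r: 55 each.
    app-b: 40+55 = 95 > 60
    db-r: 60+55 = 115 ≤ 150
  edge-2 sheds 120 req/s to worker-2: 120 each.
    worker-2: 20+120 = 140 > 70
Round 2 — app-b, worker-2 crash.
  app-b sheds 95 req/s: no online neighbours, lost.
  worker-2 sheds 140 req/s to db-r: 140 each.
    db-r: 115+140 = 255 > 150
Round 3 — db-r crashes.
  db-r sheds 255 req/s to cache-2: 255 each.
    cache-2: 50+255 = 305 > 110
Round 4 — cache-2 crashes.
  cache-2 sheds 305 req/s: no online neighbours, lost.
No further crashes.

110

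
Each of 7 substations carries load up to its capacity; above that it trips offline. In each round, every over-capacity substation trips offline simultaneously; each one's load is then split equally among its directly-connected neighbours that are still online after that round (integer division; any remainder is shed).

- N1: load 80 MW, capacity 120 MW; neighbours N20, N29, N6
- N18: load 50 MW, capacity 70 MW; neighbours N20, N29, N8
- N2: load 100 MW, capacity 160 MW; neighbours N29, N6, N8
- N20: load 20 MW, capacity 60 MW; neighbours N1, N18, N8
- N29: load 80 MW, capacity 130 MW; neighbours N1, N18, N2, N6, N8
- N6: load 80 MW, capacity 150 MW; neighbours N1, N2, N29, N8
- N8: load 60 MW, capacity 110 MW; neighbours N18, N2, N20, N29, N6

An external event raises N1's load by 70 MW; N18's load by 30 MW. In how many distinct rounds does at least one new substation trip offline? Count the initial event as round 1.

Round 1 — N1 at 150 > 120; N18 at 80 > 70. N1, N18 trip offline.
  N1 sheds 150 MW to N20, N29, N6: 50 each.
    N20: 20+50 = 70 > 60
    N29: 80+50 = 130 ≤ 130
    N6: 80+50 = 130 ≤ 150
  N18 sheds 80 MW to N20, N29, N8: 26 each (2 lost).
    N20: 70+26 = 96 > 60
    N29: 130+26 = 156 > 130
    N8: 60+26 = 86 ≤ 110
Round 2 — N20, N29 trip offline.
  N20 sheds 96 MW to N8: 96 each.
    N8: 86+96 = 182 > 110
  N29 sheds 156 MW to N2, N6, N8: 52 each.
    N2: 100+52 = 152 ≤ 160
    N6: 130+52 = 182 > 150
    N8: 182+52 = 234 > 110
Round 3 — N6, N8 trip offline.
  N6 sheds 182 MW to N2: 182 each.
    N2: 152+182 = 334 > 160
  N8 sheds 234 MW to N2: 234 each.
    N2: 334+234 = 568 > 160
Round 4 — N2 trips offline.
  N2 sheds 568 MW: no online neighbours, lost.
No further trips.

4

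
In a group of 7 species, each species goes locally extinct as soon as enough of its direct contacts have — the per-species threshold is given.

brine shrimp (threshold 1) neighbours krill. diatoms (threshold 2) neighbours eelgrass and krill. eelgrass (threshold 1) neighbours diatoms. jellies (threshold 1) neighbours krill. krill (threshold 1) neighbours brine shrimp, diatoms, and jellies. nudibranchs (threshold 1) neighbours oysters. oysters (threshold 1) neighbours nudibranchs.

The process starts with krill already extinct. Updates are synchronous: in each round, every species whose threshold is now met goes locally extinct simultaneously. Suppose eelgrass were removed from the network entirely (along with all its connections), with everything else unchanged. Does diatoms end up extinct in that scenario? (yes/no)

With eelgrass removed:
Round 1 — krill goes locally extinct (initial).
Round 2 — checking thresholds:
  brine shrimp: 1 of 1 neighbours ≥ 1, goes locally extinct.
  diatoms: 1 of 1 neighbours < 2, below threshold.
  jellies: 1 of 1 neighbours ≥ 1, goes locally extinct.
Round 3 — no new extinctions; cascade stops.

no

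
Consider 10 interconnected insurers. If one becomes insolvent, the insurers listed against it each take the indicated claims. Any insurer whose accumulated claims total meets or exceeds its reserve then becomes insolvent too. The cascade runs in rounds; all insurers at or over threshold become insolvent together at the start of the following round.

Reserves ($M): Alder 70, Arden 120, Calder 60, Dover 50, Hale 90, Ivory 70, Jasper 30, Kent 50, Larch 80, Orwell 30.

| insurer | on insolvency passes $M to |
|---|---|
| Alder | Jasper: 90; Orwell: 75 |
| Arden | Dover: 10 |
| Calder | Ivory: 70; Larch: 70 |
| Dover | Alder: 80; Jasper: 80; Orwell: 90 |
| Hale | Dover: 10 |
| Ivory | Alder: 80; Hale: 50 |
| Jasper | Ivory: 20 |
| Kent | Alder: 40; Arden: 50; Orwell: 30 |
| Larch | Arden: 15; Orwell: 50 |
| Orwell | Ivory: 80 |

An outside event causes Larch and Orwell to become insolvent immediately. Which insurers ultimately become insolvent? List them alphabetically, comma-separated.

Alder, Ivory, Jasper, Larch, Orwell

Round 1 — Larch, Orwell become insolvent (initial).
  Arden: +15 → 15 < 120
  Ivory: +80 → 80 ≥ 70
Round 2 — Ivory becomes insolvent.
  Alder: +80 → 80 ≥ 70
  Hale: +50 → 50 < 90
Round 3 — Alder becomes insolvent.
  Jasper: +90 → 90 ≥ 30
Round 4 — Jasper becomes insolvent.
No further insolvencies.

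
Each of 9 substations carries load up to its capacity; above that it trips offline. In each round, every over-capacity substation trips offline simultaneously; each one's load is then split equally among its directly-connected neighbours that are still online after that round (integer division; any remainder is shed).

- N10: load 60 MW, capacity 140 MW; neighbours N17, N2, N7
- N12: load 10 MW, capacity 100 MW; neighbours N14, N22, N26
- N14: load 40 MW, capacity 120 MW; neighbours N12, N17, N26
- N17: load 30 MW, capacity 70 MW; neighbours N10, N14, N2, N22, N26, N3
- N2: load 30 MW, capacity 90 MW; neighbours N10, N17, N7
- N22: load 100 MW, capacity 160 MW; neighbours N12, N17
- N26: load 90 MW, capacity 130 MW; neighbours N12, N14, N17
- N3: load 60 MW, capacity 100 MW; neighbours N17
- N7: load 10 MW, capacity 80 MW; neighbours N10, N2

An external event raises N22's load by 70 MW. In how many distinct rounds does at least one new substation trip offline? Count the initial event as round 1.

2

Round 1 — N22 at 170 > 160. N22 trips offline.
  N22 sheds 170 MW to N12, N17: 85 each.
    N12: 10+85 = 95 ≤ 100
    N17: 30+85 = 115 > 70
Round 2 — N17 trips offline.
  N17 sheds 115 MW to N10, N14, N2, N26, N3: 23 each.
    N10: 60+23 = 83 ≤ 140
    N14: 40+23 = 63 ≤ 120
    N2: 30+23 = 53 ≤ 90
    N26: 90+23 = 113 ≤ 130
    N3: 60+23 = 83 ≤ 100
No further trips.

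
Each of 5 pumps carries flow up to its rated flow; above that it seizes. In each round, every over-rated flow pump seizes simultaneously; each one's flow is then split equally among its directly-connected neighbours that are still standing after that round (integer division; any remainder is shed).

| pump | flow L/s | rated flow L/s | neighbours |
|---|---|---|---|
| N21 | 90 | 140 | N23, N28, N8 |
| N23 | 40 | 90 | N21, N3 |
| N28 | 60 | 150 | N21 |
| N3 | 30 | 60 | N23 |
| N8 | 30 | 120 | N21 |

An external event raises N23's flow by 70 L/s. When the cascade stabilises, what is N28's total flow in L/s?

Round 1 — N23 at 110 > 90. N23 seizes.
  N23 sheds 110 L/s to N21, N3: 55 each.
    N21: 90+55 = 145 > 140
    N3: 30+55 = 85 > 60
Round 2 — N21, N3 seize.
  N21 sheds 145 L/s to N28, N8: 72 each (1 lost).
    N28: 60+72 = 132 ≤ 150
    N8: 30+72 = 102 ≤ 120
  N3 sheds 85 L/s: no online neighbours, lost.
No further seizures.

132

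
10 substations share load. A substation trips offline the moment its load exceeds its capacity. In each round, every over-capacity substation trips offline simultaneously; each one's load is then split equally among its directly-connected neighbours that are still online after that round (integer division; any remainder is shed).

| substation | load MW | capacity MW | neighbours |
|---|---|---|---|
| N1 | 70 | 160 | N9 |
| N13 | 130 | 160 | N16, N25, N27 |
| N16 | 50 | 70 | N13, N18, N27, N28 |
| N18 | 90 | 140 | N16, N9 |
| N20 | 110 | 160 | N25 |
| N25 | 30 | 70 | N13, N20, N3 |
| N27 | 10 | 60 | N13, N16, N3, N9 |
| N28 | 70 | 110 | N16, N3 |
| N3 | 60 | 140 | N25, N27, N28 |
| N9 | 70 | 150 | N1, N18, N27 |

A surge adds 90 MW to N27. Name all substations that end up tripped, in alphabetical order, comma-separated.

N13, N16, N20, N25, N27, N28, N3

Round 1 — N27 at 100 > 60. N27 trips offline.
  N27 sheds 100 MW to N13, N16, N3, N9: 25 each.
    N13: 130+25 = 155 ≤ 160
    N16: 50+25 = 75 > 70
    N3: 60+25 = 85 ≤ 140
    N9: 70+25 = 95 ≤ 150
Round 2 — N16 trips offline.
  N16 sheds 75 MW to N13, N18, N28: 25 each.
    N13: 155+25 = 180 > 160
    N18: 90+25 = 115 ≤ 140
    N28: 70+25 = 95 ≤ 110
Round 3 — N13 trips offline.
  N13 sheds 180 MW to N25: 180 each.
    N25: 30+180 = 210 > 70
Round 4 — N25 trips offline.
  N25 sheds 210 MW to N20, N3: 105 each.
    N20: 110+105 = 215 > 160
    N3: 85+105 = 190 > 140
Round 5 — N20, N3 trip offline.
  N20 sheds 215 MW: no online neighbours, lost.
  N3 sheds 190 MW to N28: 190 each.
    N28: 95+190 = 285 > 110
Round 6 — N28 trips offline.
  N28 sheds 285 MW: no online neighbours, lost.
No further trips.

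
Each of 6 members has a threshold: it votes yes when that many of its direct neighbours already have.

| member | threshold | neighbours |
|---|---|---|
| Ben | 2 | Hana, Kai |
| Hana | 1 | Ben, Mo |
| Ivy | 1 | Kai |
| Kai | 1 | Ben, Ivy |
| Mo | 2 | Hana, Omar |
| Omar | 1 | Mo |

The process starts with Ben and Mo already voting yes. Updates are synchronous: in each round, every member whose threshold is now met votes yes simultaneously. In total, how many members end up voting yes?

Round 1 — Ben, Mo vote yes (initial).
Round 2 — checking thresholds:
  Hana: 2 of 2 neighbours ≥ 1, votes yes.
  Kai: 1 of 2 neighbours ≥ 1, votes yes.
  Omar: 1 of 1 neighbours ≥ 1, votes yes.
Round 3 — checking thresholds:
  Ivy: 1 of 1 neighbours ≥ 1, votes yes.
Round 4 — no new yes votes; cascade stops.

6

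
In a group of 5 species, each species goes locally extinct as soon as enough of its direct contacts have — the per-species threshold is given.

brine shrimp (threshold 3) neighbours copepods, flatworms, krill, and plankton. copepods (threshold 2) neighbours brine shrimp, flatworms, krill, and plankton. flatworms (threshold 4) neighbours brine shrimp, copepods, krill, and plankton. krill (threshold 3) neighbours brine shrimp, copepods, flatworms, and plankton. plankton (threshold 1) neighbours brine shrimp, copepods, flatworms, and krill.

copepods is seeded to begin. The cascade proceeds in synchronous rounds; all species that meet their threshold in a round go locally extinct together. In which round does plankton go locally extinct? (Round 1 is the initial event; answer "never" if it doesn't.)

2

Round 1 — copepods goes locally extinct (initial).
Round 2 — checking thresholds:
  brine shrimp: 1 of 4 neighbours < 3, below threshold.
  flatworms: 1 of 4 neighbours < 4, below threshold.
  krill: 1 of 4 neighbours < 3, below threshold.
  plankton: 1 of 4 neighbours ≥ 1, goes locally extinct.
Round 3 — no new extinctions; cascade stops.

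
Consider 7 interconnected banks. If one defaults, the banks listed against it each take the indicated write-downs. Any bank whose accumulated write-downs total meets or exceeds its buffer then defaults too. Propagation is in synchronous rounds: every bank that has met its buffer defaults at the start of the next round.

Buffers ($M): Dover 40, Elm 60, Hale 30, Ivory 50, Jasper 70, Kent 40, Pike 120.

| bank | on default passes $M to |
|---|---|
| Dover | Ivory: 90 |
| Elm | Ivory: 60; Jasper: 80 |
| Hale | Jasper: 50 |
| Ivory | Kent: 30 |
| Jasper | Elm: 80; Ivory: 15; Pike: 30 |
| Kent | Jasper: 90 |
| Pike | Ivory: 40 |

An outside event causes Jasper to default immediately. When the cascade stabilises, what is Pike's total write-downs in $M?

Round 1 — Jasper defaults (initial).
  Elm: +80 → 80 ≥ 60
  Ivory: +15 → 15 < 50
  Pike: +30 → 30 < 120
Round 2 — Elm defaults.
  Ivory: +60 → 75 ≥ 50
Round 3 — Ivory defaults.
  Kent: +30 → 30 < 40
No further defaults.

30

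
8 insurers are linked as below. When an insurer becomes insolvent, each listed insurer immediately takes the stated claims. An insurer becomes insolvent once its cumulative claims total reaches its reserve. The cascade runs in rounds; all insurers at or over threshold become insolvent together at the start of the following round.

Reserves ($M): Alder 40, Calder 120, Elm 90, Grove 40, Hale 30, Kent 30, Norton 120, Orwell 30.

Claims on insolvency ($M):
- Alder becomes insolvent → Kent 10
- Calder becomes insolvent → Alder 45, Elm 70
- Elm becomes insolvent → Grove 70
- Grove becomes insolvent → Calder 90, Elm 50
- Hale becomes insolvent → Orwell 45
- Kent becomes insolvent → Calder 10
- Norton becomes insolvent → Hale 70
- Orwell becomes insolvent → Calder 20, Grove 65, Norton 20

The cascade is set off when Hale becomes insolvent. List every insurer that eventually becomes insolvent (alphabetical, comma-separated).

Round 1 — Hale becomes insolvent (initial).
  Orwell: +45 → 45 ≥ 30
Round 2 — Orwell becomes insolvent.
  Calder: +20 → 20 < 120
  Grove: +65 → 65 ≥ 40
  Norton: +20 → 20 < 120
Round 3 — Grove becomes insolvent.
  Calder: +90 → 110 < 120
  Elm: +50 → 50 < 90
No further insolvencies.

Grove, Hale, Orwell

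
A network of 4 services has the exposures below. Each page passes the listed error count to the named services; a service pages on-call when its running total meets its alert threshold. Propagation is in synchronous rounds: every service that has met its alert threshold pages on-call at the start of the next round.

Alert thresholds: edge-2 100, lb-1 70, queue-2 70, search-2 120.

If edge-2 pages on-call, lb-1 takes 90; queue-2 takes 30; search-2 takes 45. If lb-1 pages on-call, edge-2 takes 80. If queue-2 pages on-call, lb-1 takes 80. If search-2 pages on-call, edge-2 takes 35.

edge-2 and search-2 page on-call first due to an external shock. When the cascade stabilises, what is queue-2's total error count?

30

Round 1 — edge-2, search-2 page on-call (initial).
  lb-1: +90 → 90 ≥ 70
  queue-2: +30 → 30 < 70
Round 2 — lb-1 pages on-call.
No further pages.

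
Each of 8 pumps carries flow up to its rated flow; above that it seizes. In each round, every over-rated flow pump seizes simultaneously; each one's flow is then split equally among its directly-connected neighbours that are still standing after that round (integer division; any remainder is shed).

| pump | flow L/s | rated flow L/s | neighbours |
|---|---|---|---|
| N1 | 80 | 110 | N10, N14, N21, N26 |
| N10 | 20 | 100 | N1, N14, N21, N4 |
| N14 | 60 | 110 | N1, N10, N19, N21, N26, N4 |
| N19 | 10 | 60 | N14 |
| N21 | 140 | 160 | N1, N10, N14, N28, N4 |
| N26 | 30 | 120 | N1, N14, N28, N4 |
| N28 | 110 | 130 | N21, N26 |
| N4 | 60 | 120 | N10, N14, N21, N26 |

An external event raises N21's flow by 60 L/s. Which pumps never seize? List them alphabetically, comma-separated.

Round 1 — N21 at 200 > 160. N21 seizes.
  N21 sheds 200 L/s to N1, N10, N14, N28, N4: 40 each.
    N1: 80+40 = 120 > 110
    N10: 20+40 = 60 ≤ 100
    N14: 60+40 = 100 ≤ 110
    N28: 110+40 = 150 > 130
    N4: 60+40 = 100 ≤ 120
Round 2 — N1, N28 seize.
  N1 sheds 120 L/s to N10, N14, N26: 40 each.
    N10: 60+40 = 100 ≤ 100
    N14: 100+40 = 140 > 110
    N26: 30+40 = 70 ≤ 120
  N28 sheds 150 L/s to N26: 150 each.
    N26: 70+150 = 220 > 120
Round 3 — N14, N26 seize.
  N14 sheds 140 L/s to N10, N19, N4: 46 each (2 lost).
    N10: 100+46 = 146 > 100
    N19: 10+46 = 56 ≤ 60
    N4: 100+46 = 146 > 120
  N26 sheds 220 L/s to N4: 220 each.
    N4: 146+220 = 366 > 120
Round 4 — N10, N4 seize.
  N10 sheds 146 L/s: no online neighbours, lost.
  N4 sheds 366 L/s: no online neighbours, lost.
No further seizures.

N19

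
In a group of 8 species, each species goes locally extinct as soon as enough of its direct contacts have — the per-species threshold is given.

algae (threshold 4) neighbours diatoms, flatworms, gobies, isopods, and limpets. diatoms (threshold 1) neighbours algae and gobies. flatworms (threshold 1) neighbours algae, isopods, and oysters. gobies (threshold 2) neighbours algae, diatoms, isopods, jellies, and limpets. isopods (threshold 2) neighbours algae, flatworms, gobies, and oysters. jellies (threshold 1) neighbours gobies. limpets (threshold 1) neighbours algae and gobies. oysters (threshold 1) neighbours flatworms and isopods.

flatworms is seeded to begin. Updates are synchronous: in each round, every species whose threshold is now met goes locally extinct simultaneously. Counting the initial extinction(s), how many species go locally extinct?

Round 1 — flatworms goes locally extinct (initial).
Round 2 — checking thresholds:
  algae: 1 of 5 neighbours < 4, holds.
  isopods: 1 of 4 neighbours < 2, holds.
  oysters: 1 of 2 neighbours ≥ 1, goes locally extinct.
Round 3 — checking thresholds:
  algae: 1 of 5 neighbours < 4, holds.
  isopods: 2 of 4 neighbours ≥ 2, goes locally extinct.
Round 4 — no new extinctions; cascade stops.

3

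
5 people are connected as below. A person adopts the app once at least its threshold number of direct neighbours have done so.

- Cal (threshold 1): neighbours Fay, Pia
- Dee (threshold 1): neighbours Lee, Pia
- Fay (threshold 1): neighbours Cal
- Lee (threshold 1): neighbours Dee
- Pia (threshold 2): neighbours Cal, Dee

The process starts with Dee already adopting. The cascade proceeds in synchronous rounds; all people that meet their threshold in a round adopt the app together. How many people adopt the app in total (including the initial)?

Round 1 — Dee adopts the app (initial).
Round 2 — checking thresholds:
  Lee: 1 of 1 neighbours ≥ 1, adopts the app.
  Pia: 1 of 2 neighbours < 2, below threshold.
Round 3 — no new adoptions; cascade stops.

2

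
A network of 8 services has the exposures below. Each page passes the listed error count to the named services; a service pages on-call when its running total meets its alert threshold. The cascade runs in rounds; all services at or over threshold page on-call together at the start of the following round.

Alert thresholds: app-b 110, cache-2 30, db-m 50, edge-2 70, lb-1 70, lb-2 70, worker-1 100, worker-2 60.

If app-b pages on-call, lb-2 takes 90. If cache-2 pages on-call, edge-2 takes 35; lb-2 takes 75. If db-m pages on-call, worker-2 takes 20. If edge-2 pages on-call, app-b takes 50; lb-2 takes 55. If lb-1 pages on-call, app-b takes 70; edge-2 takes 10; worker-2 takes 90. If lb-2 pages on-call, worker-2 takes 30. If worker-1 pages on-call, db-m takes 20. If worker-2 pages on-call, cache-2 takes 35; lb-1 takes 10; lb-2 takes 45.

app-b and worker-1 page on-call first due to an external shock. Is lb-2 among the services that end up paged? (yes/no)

yes

Round 1 — app-b, worker-1 page on-call (initial).
  db-m: +20 → 20 < 50
  lb-2: +90 → 90 ≥ 70
Round 2 — lb-2 pages on-call.
  worker-2: +30 → 30 < 60
No further pages.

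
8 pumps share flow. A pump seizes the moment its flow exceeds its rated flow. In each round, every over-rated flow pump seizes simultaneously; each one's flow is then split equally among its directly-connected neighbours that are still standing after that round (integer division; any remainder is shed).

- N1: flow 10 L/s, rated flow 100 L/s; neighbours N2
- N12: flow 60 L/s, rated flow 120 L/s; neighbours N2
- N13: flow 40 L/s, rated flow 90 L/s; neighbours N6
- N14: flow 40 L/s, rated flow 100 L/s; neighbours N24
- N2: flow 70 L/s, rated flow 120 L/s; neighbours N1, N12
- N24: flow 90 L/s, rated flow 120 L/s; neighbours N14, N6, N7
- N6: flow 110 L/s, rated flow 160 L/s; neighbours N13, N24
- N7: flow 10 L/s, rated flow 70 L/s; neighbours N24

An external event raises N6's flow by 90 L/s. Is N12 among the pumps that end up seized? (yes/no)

Round 1 — N6 at 200 > 160. N6 seizes.
  N6 sheds 200 L/s to N13, N24: 100 each.
    N13: 40+100 = 140 > 90
    N24: 90+100 = 190 > 120
Round 2 — N13, N24 seize.
  N13 sheds 140 L/s: no online neighbours, lost.
  N24 sheds 190 L/s to N14, N7: 95 each.
    N14: 40+95 = 135 > 100
    N7: 10+95 = 105 > 70
Round 3 — N14, N7 seize.
  N14 sheds 135 L/s: no online neighbours, lost.
  N7 sheds 105 L/s: no online neighbours, lost.
No further seizures.

no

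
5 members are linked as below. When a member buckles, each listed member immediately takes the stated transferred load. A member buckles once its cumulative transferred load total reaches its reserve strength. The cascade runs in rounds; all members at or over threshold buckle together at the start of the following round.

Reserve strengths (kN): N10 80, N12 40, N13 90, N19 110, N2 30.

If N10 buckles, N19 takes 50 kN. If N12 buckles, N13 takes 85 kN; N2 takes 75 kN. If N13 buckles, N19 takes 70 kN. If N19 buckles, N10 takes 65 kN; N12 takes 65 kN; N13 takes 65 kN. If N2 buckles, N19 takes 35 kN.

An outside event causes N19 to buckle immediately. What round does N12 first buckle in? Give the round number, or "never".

Round 1 — N19 buckles (initial).
  N10: +65 → 65 < 80
  N12: +65 → 65 ≥ 40
  N13: +65 → 65 < 90
Round 2 — N12 buckles.
  N13: +85 → 150 ≥ 90
  N2: +75 → 75 ≥ 30
Round 3 — N13, N2 buckle.
No further bucklings.

2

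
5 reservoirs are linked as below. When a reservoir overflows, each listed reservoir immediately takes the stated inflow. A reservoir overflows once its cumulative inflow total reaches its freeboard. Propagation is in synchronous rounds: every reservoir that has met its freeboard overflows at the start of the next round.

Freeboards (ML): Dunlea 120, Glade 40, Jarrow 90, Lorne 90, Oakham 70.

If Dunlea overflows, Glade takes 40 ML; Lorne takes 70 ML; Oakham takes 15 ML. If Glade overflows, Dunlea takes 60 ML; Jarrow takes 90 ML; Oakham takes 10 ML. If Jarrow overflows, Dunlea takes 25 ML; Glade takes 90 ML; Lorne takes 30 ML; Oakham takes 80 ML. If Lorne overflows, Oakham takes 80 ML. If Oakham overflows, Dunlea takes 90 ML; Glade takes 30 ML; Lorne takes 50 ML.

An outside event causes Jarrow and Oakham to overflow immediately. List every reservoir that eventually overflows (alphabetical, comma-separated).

Dunlea, Glade, Jarrow, Lorne, Oakham

Round 1 — Jarrow, Oakham overflow (initial).
  Dunlea: +25+90 → 115 < 120
  Glade: +90+30 → 120 ≥ 40
  Lorne: +30+50 → 80 < 90
Round 2 — Glade overflows.
  Dunlea: +60 → 175 ≥ 120
Round 3 — Dunlea overflows.
  Lorne: +70 → 150 ≥ 90
Round 4 — Lorne overflows.
No further overflows.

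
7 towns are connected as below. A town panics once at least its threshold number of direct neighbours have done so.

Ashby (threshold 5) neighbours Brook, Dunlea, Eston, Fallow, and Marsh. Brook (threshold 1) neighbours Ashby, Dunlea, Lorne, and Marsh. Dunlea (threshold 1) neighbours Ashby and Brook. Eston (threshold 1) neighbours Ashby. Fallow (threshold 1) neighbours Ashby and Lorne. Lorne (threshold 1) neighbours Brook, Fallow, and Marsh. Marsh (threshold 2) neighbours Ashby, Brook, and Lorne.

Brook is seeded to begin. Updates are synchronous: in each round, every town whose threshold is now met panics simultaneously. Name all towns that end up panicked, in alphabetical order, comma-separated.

Round 1 — Brook panics (initial).
Round 2 — checking thresholds:
  Ashby: 1 of 5 neighbours < 5, below threshold.
  Dunlea: 1 of 2 neighbours ≥ 1, panics.
  Lorne: 1 of 3 neighbours ≥ 1, panics.
  Marsh: 1 of 3 neighbours < 2, below threshold.
Round 3 — checking thresholds:
  Ashby: 2 of 5 neighbours < 5, below threshold.
  Fallow: 1 of 2 neighbours ≥ 1, panics.
  Marsh: 2 of 3 neighbours ≥ 2, panics.
Round 4 — no new panics; cascade stops.

Brook, Dunlea, Fallow, Lorne, Marsh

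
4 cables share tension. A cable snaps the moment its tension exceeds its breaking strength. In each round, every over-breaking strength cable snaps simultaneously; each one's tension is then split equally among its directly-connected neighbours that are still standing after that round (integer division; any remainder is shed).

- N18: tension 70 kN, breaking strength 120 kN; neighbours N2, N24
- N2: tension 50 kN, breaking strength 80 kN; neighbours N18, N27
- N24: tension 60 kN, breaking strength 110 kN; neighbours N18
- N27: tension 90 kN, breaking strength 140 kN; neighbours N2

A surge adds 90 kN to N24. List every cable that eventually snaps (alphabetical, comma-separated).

Round 1 — N24 at 150 > 110. N24 snaps.
  N24 sheds 150 kN to N18: 150 each.
    N18: 70+150 = 220 > 120
Round 2 — N18 snaps.
  N18 sheds 220 kN to N2: 220 each.
    N2: 50+220 = 270 > 80
Round 3 — N2 snaps.
  N2 sheds 270 kN to N27: 270 each.
    N27: 90+270 = 360 > 140
Round 4 — N27 snaps.
  N27 sheds 360 kN: no online neighbours, lost.
No further breaks.

N18, N2, N24, N27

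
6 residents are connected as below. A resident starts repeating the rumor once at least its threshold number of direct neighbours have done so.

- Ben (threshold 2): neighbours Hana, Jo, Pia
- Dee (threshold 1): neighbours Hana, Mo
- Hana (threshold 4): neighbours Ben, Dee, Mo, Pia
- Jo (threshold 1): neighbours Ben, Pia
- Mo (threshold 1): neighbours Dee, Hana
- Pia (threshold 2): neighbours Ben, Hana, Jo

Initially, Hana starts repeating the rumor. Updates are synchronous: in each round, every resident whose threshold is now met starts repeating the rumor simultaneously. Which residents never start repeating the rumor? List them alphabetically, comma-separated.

Round 1 — Hana starts repeating the rumor (initial).
Round 2 — checking thresholds:
  Ben: 1 of 3 neighbours < 2, not yet.
  Dee: 1 of 2 neighbours ≥ 1, starts repeating the rumor.
  Mo: 1 of 2 neighbours ≥ 1, starts repeating the rumor.
  Pia: 1 of 3 neighbours < 2, not yet.
Round 3 — no new spreads; cascade stops.

Ben, Jo, Pia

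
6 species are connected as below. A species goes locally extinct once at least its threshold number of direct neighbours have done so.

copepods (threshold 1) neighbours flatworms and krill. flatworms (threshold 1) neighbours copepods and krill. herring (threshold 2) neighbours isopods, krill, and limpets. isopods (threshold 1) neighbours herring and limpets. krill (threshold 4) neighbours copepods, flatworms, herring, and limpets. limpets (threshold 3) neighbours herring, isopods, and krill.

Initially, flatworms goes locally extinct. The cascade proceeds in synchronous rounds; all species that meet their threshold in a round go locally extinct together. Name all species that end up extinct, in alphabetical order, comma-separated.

Round 1 — flatworms goes locally extinct (initial).
Round 2 — checking thresholds:
  copepods: 1 of 2 neighbours ≥ 1, goes locally extinct.
  krill: 1 of 4 neighbours < 4, below threshold.
Round 3 — no new extinctions; cascade stops.

copepods, flatworms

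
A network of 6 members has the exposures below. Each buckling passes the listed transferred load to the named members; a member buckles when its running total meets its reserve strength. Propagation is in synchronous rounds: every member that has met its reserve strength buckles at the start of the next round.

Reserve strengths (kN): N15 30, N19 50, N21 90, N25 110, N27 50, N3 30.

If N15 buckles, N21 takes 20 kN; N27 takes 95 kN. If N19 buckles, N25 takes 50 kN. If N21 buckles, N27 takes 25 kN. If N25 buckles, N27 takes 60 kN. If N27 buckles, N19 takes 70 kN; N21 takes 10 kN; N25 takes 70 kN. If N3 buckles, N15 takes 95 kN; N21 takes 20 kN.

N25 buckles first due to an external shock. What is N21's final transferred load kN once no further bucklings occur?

10

Round 1 — N25 buckles (initial).
  N27: +60 → 60 ≥ 50
Round 2 — N27 buckles.
  N19: +70 → 70 ≥ 50
  N21: +10 → 10 < 90
Round 3 — N19 buckles.
No further bucklings.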